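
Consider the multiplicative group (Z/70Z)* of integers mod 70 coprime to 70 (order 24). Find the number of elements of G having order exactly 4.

The elements of order 4 are: 13, 27, 43, 57.
That's 4.

4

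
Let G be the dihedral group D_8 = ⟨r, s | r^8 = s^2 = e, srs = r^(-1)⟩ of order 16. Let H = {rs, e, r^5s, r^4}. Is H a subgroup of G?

Yes

|H| = 4 divides |G| = 16, consistent with Lagrange.
H contains the identity, every element's inverse is in H, and H is closed under ·: it is a subgroup.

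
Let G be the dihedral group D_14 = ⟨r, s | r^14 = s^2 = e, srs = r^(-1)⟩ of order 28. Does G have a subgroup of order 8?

No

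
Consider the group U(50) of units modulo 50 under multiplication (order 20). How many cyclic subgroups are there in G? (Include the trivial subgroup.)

Each element a generates a cyclic subgroup ⟨a⟩; distinct elements may generate the same one (a cyclic group of order d has φ(d) generators).
Cyclic subgroups by order — order 1: 1; order 2: 1; order 4: 1; order 5: 1; order 10: 1; order 20: 1.
Total: 6.

6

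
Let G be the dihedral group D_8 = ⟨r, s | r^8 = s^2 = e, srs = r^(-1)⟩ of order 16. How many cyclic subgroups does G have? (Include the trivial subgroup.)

Group the elements of G by the cyclic subgroup they generate; each cyclic subgroup of order d accounts for φ(d) elements.
Cyclic subgroups by order — order 1: 1; order 2: 9; order 4: 1; order 8: 1.
Total: 12.

12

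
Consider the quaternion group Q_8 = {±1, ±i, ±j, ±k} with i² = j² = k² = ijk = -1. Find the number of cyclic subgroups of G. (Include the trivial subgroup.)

A cyclic subgroup of order d is generated by each of its φ(d) elements of order d, so the cyclic subgroups of order d number (#elements of order d)/φ(d).
Cyclic subgroups by order — order 1: 1; order 2: 1; order 4: 3.
Total: 5.

5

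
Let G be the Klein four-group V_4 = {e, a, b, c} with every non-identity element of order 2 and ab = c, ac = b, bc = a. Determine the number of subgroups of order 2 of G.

3

|G| = 4 and 2 | 4, so subgroups of order 2 are possible by Lagrange.
The subgroups of order 2 are: {e, a}; {e, b}; {e, c}.
So G has 3 subgroups of order 2.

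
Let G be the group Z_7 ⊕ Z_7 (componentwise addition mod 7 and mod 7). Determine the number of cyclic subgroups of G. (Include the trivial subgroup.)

Group the elements of G by the cyclic subgroup they generate; each cyclic subgroup of order d accounts for φ(d) elements.
Cyclic subgroups by order — order 1: 1; order 7: 8.
Total: 9.

9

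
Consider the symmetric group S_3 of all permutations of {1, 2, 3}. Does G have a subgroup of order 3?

3 | 6. A subgroup of order 3 is {e, (1 2 3), (1 3 2)}.

Yes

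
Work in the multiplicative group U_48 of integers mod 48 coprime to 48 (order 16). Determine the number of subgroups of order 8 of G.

|G| = 16 and 8 | 16, so subgroups of order 8 are possible by Lagrange.
The subgroups of order 8 are: {1, 11, 13, 23, 25, 35, 37, 47}; {1, 11, 17, 19, 25, 35, 41, 43}; {1, 5, 7, 11, 25, 29, 31, 35}; {1, 5, 13, 17, 25, 29, 37, 41}; … (7 in all).
So G has 7 subgroups of order 8.

7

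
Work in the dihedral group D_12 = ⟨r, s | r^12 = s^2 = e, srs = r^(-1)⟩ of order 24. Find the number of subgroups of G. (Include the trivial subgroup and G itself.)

|G| = 24, so by Lagrange every subgroup order divides 24. Divisors: 1, 2, 3, 4, 6, 8, 12, 24.
Subgroups by order — order 1: 1; order 2: 13; order 3: 1; order 4: 7; order 6: 5; order 8: 3; order 12: 3; order 24: 1.
Total: 1 + 13 + 1 + 7 + 5 + 3 + 3 + 1 = 34.

34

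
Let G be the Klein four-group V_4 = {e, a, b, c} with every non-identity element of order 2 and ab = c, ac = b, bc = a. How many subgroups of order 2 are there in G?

|G| = 4 and 2 | 4, so subgroups of order 2 are possible by Lagrange.
The subgroups of order 2 are: {e, a}; {e, b}; {e, c}.
So G has 3 subgroups of order 2.

3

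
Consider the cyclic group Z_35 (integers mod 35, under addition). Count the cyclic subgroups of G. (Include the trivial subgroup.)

4

Group the elements of G by the cyclic subgroup they generate; each cyclic subgroup of order d accounts for φ(d) elements.
Cyclic subgroups by order — order 1: 1; order 5: 1; order 7: 1; order 35: 1.
Total: 4.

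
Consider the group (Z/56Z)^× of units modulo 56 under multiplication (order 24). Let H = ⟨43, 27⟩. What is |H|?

4

|⟨43⟩| = 2 and |⟨27⟩| = 2, so |H| is a multiple of lcm(2, 2) = 2 and divides |G| = 24.
Closing under the operation: H = {1, 27, 41, 43}, so |H| = 4.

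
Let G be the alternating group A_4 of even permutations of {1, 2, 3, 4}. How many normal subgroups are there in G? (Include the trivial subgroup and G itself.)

G has 10 subgroups. Checking conjugation-invariance by order — order 1: 1/1 normal; order 2: 0/3 normal; order 3: 0/4 normal; order 4: 1/1 normal; order 12: 1/1 normal.
Total normal subgroups: 3.

3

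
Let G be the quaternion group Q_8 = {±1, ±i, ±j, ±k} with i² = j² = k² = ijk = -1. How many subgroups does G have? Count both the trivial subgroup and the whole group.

6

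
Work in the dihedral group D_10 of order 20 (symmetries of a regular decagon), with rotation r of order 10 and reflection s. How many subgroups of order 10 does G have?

|G| = 20 and 10 | 20, so subgroups of order 10 are possible by Lagrange.
The subgroups of order 10 are: {e, r, r^2, r^3, r^4, r^5, r^6, r^7, r^8, r^9}; {e, r^2, r^4, r^6, r^8, s, r^2s, r^4s, r^6s, r^8s}; {e, r^2, r^4, r^6, r^8, rs, r^3s, r^5s, r^7s, r^9s}.
So G has 3 subgroups of order 10.

3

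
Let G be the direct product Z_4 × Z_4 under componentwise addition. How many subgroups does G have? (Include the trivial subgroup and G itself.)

|G| = 16, so by Lagrange every subgroup order divides 16. Divisors: 1, 2, 4, 8, 16.
Subgroups by order — order 1: 1; order 2: 3; order 4: 7; order 8: 3; order 16: 1.
Total: 1 + 3 + 7 + 3 + 1 = 15.

15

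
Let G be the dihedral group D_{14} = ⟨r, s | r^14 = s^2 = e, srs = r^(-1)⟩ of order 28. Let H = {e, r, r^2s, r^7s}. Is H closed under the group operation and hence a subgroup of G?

No

r ∈ H but its inverse r^13 ∉ H, so H is not a subgroup.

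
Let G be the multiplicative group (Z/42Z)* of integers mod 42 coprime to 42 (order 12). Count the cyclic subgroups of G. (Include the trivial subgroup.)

8

Group the elements of G by the cyclic subgroup they generate; each cyclic subgroup of order d accounts for φ(d) elements.
Cyclic subgroups by order — order 1: 1; order 2: 3; order 3: 1; order 6: 3.
Total: 8.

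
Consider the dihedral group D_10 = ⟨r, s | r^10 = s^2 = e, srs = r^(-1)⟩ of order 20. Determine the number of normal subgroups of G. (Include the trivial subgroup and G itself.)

7

G has 22 subgroups. Checking conjugation-invariance by order — order 1: 1/1 normal; order 2: 1/11 normal; order 4: 0/5 normal; order 5: 1/1 normal; order 10: 3/3 normal; order 20: 1/1 normal.
Total normal subgroups: 7.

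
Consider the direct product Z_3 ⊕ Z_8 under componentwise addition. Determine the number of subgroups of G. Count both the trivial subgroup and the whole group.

8

|G| = 24, so by Lagrange every subgroup order divides 24. Divisors: 1, 2, 3, 4, 6, 8, 12, 24.
Subgroups by order — order 1: 1; order 2: 1; order 3: 1; order 4: 1; order 6: 1; order 8: 1; order 12: 1; order 24: 1.
Total: 1 + 1 + 1 + 1 + 1 + 1 + 1 + 1 = 8.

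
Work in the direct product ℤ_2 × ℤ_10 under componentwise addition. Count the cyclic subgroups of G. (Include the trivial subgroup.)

8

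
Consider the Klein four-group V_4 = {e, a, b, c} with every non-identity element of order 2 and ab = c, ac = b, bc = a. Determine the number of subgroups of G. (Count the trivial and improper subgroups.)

5

|G| = 4, so by Lagrange every subgroup order divides 4. Divisors: 1, 2, 4.
Subgroups by order — order 1: 1; order 2: 3; order 4: 1.
Total: 1 + 3 + 1 = 5.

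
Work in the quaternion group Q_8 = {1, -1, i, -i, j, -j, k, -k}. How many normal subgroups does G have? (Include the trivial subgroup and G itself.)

G has 6 subgroups. Checking conjugation-invariance by order — order 1: 1/1 normal; order 2: 1/1 normal; order 4: 3/3 normal; order 8: 1/1 normal.
Total normal subgroups: 6.

6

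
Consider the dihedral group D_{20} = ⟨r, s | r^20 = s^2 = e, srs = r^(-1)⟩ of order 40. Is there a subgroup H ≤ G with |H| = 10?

Yes

10 | 40. A subgroup of order 10 is {e, r^2, r^4, r^6, r^8, r^10, r^12, r^14, r^16, r^18}.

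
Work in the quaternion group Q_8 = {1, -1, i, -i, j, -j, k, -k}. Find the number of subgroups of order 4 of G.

|G| = 8 and 4 | 8, so subgroups of order 4 are possible by Lagrange.
The subgroups of order 4 are: {1, -1, i, -i}; {1, -1, j, -j}; {1, -1, k, -k}.
So G has 3 subgroups of order 4.

3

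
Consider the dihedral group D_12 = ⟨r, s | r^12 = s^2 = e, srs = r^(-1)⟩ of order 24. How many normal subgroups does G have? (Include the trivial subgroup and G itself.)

9

G has 34 subgroups. Checking conjugation-invariance by order — order 1: 1/1 normal; order 2: 1/13 normal; order 3: 1/1 normal; order 4: 1/7 normal; order 6: 1/5 normal; order 8: 0/3 normal; order 12: 3/3 normal; order 24: 1/1 normal.
Total normal subgroups: 9.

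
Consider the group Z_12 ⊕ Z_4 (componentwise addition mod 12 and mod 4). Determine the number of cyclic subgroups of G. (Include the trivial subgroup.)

20

Each element a generates a cyclic subgroup ⟨a⟩; distinct elements may generate the same one (a cyclic group of order d has φ(d) generators).
Cyclic subgroups by order — order 1: 1; order 2: 3; order 3: 1; order 4: 6; order 6: 3; order 12: 6.
Total: 20.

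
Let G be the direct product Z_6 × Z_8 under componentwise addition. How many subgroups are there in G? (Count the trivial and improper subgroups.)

22

|G| = 48, so by Lagrange every subgroup order divides 48. Divisors: 1, 2, 3, 4, 6, 8, 12, 16, 24, 48.
Subgroups by order — order 1: 1; order 2: 3; order 3: 1; order 4: 3; order 6: 3; order 8: 3; order 12: 3; order 16: 1; order 24: 3; order 48: 1.
Total: 1 + 3 + 1 + 3 + 3 + 3 + 3 + 1 + 3 + 1 = 22.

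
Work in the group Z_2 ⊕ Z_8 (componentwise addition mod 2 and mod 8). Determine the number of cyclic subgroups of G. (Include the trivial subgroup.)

A cyclic subgroup of order d is generated by each of its φ(d) elements of order d, so the cyclic subgroups of order d number (#elements of order d)/φ(d).
Cyclic subgroups by order — order 1: 1; order 2: 3; order 4: 2; order 8: 2.
Total: 8.

8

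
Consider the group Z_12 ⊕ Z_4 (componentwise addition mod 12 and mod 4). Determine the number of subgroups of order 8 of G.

|G| = 48 and 8 | 48, so subgroups of order 8 are possible by Lagrange.
The subgroups of order 8 are: {(0,0), (0,1), (0,2), (0,3), (6,0), (6,1), (6,2), (6,3)}; {(0,0), (0,2), (3,0), (3,2), (6,0), (6,2), (9,0), (9,2)}; {(0,0), (0,2), (3,1), (3,3), (6,0), (6,2), (9,1), (9,3)}.
So G has 3 subgroups of order 8.

3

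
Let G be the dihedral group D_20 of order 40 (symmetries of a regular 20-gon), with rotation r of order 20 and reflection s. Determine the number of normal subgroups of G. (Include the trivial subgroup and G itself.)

G has 48 subgroups. Checking conjugation-invariance by order — order 1: 1/1 normal; order 2: 1/21 normal; order 4: 1/11 normal; order 5: 1/1 normal; order 8: 0/5 normal; order 10: 1/5 normal; order 20: 3/3 normal; order 40: 1/1 normal.
Total normal subgroups: 9.

9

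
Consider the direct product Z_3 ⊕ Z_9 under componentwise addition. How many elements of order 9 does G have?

18

An element (a,b) has order lcm(ord(a), ord(b)); count pairs with lcm equal to 9.
Enumerating gives 18 such elements.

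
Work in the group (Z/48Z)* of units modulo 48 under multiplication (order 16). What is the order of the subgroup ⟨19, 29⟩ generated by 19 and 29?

|⟨19⟩| = 4 and |⟨29⟩| = 4, so |H| is a multiple of lcm(4, 4) = 4 and divides |G| = 16.
Closing under the operation: H = {1, 5, 19, 23, 25, 29, 43, 47}, so |H| = 8.

8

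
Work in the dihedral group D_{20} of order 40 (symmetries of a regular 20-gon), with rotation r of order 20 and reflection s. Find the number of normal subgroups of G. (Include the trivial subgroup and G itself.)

G has 48 subgroups. Checking conjugation-invariance by order — order 1: 1/1 normal; order 2: 1/21 normal; order 4: 1/11 normal; order 5: 1/1 normal; order 8: 0/5 normal; order 10: 1/5 normal; order 20: 3/3 normal; order 40: 1/1 normal.
Total normal subgroups: 9.

9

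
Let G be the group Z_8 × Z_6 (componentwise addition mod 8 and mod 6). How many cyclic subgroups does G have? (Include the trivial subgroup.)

16

A cyclic subgroup of order d is generated by each of its φ(d) elements of order d, so the cyclic subgroups of order d number (#elements of order d)/φ(d).
Cyclic subgroups by order — order 1: 1; order 2: 3; order 3: 1; order 4: 2; order 6: 3; order 8: 2; order 12: 2; order 24: 2.
Total: 16.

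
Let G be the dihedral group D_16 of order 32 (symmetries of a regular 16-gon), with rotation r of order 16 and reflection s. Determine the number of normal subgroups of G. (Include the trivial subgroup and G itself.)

G has 36 subgroups. Checking conjugation-invariance by order — order 1: 1/1 normal; order 2: 1/17 normal; order 4: 1/9 normal; order 8: 1/5 normal; order 16: 3/3 normal; order 32: 1/1 normal.
Total normal subgroups: 8.

8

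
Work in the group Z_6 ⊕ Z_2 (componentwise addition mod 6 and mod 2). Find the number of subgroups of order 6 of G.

|G| = 12 and 6 | 12, so subgroups of order 6 are possible by Lagrange.
The subgroups of order 6 are: {(0,0), (0,1), (2,0), (2,1), (4,0), (4,1)}; {(0,0), (1,0), (2,0), (3,0), (4,0), (5,0)}; {(0,0), (1,1), (2,0), (3,1), (4,0), (5,1)}.
So G has 3 subgroups of order 6.

3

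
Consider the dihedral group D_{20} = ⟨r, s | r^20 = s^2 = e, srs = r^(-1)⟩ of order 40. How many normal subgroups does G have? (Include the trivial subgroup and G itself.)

G has 48 subgroups. Checking conjugation-invariance by order — order 1: 1/1 normal; order 2: 1/21 normal; order 4: 1/11 normal; order 5: 1/1 normal; order 8: 0/5 normal; order 10: 1/5 normal; order 20: 3/3 normal; order 40: 1/1 normal.
Total normal subgroups: 9.

9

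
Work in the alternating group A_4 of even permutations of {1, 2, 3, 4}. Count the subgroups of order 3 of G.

4

|G| = 12 and 3 | 12, so subgroups of order 3 are possible by Lagrange.
The subgroups of order 3 are: {e, (1 2 3), (1 3 2)}; {e, (1 2 4), (1 4 2)}; {e, (1 3 4), (1 4 3)}; {e, (2 3 4), (2 4 3)}.
So G has 4 subgroups of order 3.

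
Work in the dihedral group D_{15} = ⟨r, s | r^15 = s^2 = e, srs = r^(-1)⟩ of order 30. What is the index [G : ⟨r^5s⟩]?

15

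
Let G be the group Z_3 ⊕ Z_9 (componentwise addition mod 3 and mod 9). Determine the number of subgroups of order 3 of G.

4

|G| = 27 and 3 | 27, so subgroups of order 3 are possible by Lagrange.
The subgroups of order 3 are: {(0,0), (0,3), (0,6)}; {(0,0), (1,0), (2,0)}; {(0,0), (1,3), (2,6)}; {(0,0), (1,6), (2,3)}.
So G has 4 subgroups of order 3.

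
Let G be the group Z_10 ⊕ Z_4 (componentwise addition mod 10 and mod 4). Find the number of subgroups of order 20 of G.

3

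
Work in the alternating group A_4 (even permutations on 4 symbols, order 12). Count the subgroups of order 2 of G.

|G| = 12 and 2 | 12, so subgroups of order 2 are possible by Lagrange.
The subgroups of order 2 are: {e, (1 2)(3 4)}; {e, (1 3)(2 4)}; {e, (1 4)(2 3)}.
So G has 3 subgroups of order 2.

3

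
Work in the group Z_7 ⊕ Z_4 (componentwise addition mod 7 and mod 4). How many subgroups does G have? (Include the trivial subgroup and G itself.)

|G| = 28, so by Lagrange every subgroup order divides 28. Divisors: 1, 2, 4, 7, 14, 28.
Subgroups by order — order 1: 1; order 2: 1; order 4: 1; order 7: 1; order 14: 1; order 28: 1.
Total: 1 + 1 + 1 + 1 + 1 + 1 = 6.

6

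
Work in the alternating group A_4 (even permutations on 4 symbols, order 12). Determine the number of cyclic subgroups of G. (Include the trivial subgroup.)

8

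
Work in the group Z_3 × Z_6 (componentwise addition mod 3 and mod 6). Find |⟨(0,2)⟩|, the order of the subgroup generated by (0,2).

3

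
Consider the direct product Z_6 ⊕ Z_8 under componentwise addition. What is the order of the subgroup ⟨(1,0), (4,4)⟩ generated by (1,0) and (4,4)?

12

|⟨(1,0)⟩| = 6 and |⟨(4,4)⟩| = 6, so |H| is a multiple of lcm(6, 6) = 6 and divides |G| = 48.
Closing under the operation: H = {(0,0), (0,4), (1,0), (1,4), (2,0), (2,4), (3,0), (3,4), (4,0), (4,4), (5,0), (5,4)}, so |H| = 12.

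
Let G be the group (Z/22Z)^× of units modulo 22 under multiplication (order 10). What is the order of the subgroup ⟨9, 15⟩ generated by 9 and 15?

|⟨9⟩| = 5 and |⟨15⟩| = 5, so |H| is a multiple of lcm(5, 5) = 5 and divides |G| = 10.
Closing under the operation: H = {1, 3, 5, 9, 15}, so |H| = 5.

5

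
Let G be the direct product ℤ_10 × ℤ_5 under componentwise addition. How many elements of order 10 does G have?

24

An element (a,b) has order lcm(ord(a), ord(b)); count pairs with lcm equal to 10.
Enumerating gives 24 such elements.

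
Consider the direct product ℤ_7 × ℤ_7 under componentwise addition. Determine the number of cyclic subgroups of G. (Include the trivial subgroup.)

9

A cyclic subgroup of order d is generated by each of its φ(d) elements of order d, so the cyclic subgroups of order d number (#elements of order d)/φ(d).
Cyclic subgroups by order — order 1: 1; order 7: 8.
Total: 9.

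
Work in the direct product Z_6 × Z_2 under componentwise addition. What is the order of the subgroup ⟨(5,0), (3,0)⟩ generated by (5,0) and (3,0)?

6

|⟨(5,0)⟩| = 6 and |⟨(3,0)⟩| = 2, so |H| is a multiple of lcm(6, 2) = 6 and divides |G| = 12.
Closing under the operation: H = {(0,0), (1,0), (2,0), (3,0), (4,0), (5,0)}, so |H| = 6.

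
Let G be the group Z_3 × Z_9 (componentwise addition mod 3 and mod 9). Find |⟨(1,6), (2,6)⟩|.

9

|⟨(1,6)⟩| = 3 and |⟨(2,6)⟩| = 3, so |H| is a multiple of lcm(3, 3) = 3 and divides |G| = 27.
Closing under the operation: H = {(0,0), (0,3), (0,6), (1,0), (1,3), (1,6), (2,0), (2,3), (2,6)}, so |H| = 9.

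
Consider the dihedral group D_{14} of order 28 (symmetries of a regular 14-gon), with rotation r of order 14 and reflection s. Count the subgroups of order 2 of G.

|G| = 28 and 2 | 28, so subgroups of order 2 are possible by Lagrange.
The subgroups of order 2 are: {e, r^10s}; {e, r^11s}; {e, r^12s}; {e, r^13s}; … (15 in all).
So G has 15 subgroups of order 2.

15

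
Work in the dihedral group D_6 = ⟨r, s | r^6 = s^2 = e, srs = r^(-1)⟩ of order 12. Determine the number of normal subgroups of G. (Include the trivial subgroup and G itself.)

G has 16 subgroups. Checking conjugation-invariance by order — order 1: 1/1 normal; order 2: 1/7 normal; order 3: 1/1 normal; order 4: 0/3 normal; order 6: 3/3 normal; order 12: 1/1 normal.
Total normal subgroups: 7.

7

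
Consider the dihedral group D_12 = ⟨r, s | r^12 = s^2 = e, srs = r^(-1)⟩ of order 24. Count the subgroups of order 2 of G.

13

|G| = 24 and 2 | 24, so subgroups of order 2 are possible by Lagrange.
The subgroups of order 2 are: {e, r^10s}; {e, r^11s}; {e, r^2s}; {e, r^3s}; … (13 in all).
So G has 13 subgroups of order 2.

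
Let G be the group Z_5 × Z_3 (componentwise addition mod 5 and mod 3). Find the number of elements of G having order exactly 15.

An element (a,b) has order lcm(ord(a), ord(b)); count pairs with lcm equal to 15.
Enumerating gives 8 such elements.

8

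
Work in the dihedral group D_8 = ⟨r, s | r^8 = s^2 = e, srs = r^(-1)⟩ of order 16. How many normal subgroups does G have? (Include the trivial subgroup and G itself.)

G has 19 subgroups. Checking conjugation-invariance by order — order 1: 1/1 normal; order 2: 1/9 normal; order 4: 1/5 normal; order 8: 3/3 normal; order 16: 1/1 normal.
Total normal subgroups: 7.

7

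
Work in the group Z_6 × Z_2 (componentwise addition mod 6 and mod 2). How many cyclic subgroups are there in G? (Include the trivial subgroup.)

8

Each element a generates a cyclic subgroup ⟨a⟩; distinct elements may generate the same one (a cyclic group of order d has φ(d) generators).
Cyclic subgroups by order — order 1: 1; order 2: 3; order 3: 1; order 6: 3.
Total: 8.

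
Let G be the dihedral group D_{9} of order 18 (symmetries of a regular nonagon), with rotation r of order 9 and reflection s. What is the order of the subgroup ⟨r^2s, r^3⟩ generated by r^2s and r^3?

6

|⟨r^2s⟩| = 2 and |⟨r^3⟩| = 3, so |H| is a multiple of lcm(2, 3) = 6 and divides |G| = 18.
Closing under the operation: H = {e, r^3, r^6, r^2s, r^5s, r^8s}, so |H| = 6.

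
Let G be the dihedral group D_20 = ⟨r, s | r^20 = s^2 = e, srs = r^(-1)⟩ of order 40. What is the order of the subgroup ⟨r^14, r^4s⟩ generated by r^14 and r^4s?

20

|⟨r^14⟩| = 10 and |⟨r^4s⟩| = 2, so |H| is a multiple of lcm(10, 2) = 10 and divides |G| = 40.
Closing under the operation: H = {e, r^2, r^4, r^6, r^8, r^10, r^12, r^14, r^16, r^18, s, r^2s, r^4s, r^6s, r^8s, r^10s, r^12s, r^14s, r^16s, r^18s}, so |H| = 20.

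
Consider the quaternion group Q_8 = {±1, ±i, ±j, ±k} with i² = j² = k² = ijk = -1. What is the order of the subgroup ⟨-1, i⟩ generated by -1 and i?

4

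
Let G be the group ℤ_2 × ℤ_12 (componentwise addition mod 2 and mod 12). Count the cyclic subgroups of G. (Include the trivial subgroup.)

A cyclic subgroup of order d is generated by each of its φ(d) elements of order d, so the cyclic subgroups of order d number (#elements of order d)/φ(d).
Cyclic subgroups by order — order 1: 1; order 2: 3; order 3: 1; order 4: 2; order 6: 3; order 12: 2.
Total: 12.

12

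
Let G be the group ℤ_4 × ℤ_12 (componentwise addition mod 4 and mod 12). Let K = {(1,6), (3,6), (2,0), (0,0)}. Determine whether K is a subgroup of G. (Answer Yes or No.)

Yes

|K| = 4 divides |G| = 48, consistent with Lagrange.
K contains the identity, every element's inverse is in K, and K is closed under +: it is a subgroup.
In fact K = ⟨(1,6)⟩.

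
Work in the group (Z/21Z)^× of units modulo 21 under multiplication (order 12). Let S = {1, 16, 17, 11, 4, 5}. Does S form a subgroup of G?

No

11 ∈ S but its inverse 2 ∉ S, so S is not a subgroup.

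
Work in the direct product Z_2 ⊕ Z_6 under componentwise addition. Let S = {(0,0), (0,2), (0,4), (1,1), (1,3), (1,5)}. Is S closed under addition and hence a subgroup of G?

Yes

|S| = 6 divides |G| = 12, consistent with Lagrange.
S contains the identity, every element's inverse is in S, and S is closed under +: it is a subgroup.
In fact S = ⟨(1,5)⟩.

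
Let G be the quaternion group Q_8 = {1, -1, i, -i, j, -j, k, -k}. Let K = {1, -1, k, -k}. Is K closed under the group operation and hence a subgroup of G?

|K| = 4 divides |G| = 8, consistent with Lagrange.
K contains the identity, every element's inverse is in K, and K is closed under ·: it is a subgroup.
In fact K = ⟨-k⟩.

Yes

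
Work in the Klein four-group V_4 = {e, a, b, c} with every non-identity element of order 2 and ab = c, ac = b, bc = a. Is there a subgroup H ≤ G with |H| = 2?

Yes

2 | 4. A subgroup of order 2 is {e, a}.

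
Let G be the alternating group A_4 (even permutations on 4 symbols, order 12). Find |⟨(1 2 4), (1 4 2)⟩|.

3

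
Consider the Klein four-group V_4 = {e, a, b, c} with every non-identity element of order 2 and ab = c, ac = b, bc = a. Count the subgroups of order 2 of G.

|G| = 4 and 2 | 4, so subgroups of order 2 are possible by Lagrange.
The subgroups of order 2 are: {e, a}; {e, b}; {e, c}.
So G has 3 subgroups of order 2.

3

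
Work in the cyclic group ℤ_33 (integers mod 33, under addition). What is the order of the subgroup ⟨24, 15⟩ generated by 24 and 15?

11

|⟨24⟩| = 11 and |⟨15⟩| = 11, so |H| is a multiple of lcm(11, 11) = 11 and divides |G| = 33.
Closing under the operation: H = {0, 3, 6, 9, 12, 15, 18, 21, 24, 27, 30}, so |H| = 11.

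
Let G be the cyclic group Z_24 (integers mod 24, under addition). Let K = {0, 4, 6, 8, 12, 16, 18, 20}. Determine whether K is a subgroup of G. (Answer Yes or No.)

Closure fails: 4 + 6 = 10 ∉ K. So K is not a subgroup.

No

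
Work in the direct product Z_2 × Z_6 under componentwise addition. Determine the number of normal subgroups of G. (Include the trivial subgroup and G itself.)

G is abelian, so every subgroup is normal.
G has 10 subgroups in total, hence 10 normal subgroups.

10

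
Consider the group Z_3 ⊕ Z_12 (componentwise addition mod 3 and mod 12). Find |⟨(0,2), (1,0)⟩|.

|⟨(0,2)⟩| = 6 and |⟨(1,0)⟩| = 3, so |H| is a multiple of lcm(6, 3) = 6 and divides |G| = 36.
Closing under the operation: H = {(0,0), (0,2), (0,4), (0,6), (0,8), (0,10), (1,0), (1,2), (1,4), (1,6), (1,8), (1,10), (2,0), (2,2), (2,4), (2,6), (2,8), (2,10)}, so |H| = 18.

18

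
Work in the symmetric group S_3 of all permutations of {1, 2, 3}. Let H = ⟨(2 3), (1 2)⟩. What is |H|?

|⟨(2 3)⟩| = 2 and |⟨(1 2)⟩| = 2, so |H| is a multiple of lcm(2, 2) = 2 and divides |G| = 6.
Closing {(2 3), (1 2)} under the group operation gives all of G, so |H| = 6.

6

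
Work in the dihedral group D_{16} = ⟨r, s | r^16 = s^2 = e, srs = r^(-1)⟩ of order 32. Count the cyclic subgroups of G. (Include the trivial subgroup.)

21

Group the elements of G by the cyclic subgroup they generate; each cyclic subgroup of order d accounts for φ(d) elements.
Cyclic subgroups by order — order 1: 1; order 2: 17; order 4: 1; order 8: 1; order 16: 1.
Total: 21.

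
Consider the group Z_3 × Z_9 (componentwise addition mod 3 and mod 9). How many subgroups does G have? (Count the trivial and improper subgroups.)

|G| = 27, so by Lagrange every subgroup order divides 27. Divisors: 1, 3, 9, 27.
Subgroups by order — order 1: 1; order 3: 4; order 9: 4; order 27: 1.
Total: 1 + 4 + 4 + 1 = 10.

10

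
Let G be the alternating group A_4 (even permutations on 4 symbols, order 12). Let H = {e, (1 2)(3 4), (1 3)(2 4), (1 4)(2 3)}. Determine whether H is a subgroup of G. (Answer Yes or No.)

|H| = 4 divides |G| = 12, consistent with Lagrange.
H contains the identity, every element's inverse is in H, and H is closed under ∘: it is a subgroup.

Yes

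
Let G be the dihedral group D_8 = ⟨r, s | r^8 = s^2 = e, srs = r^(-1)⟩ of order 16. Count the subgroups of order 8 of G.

|G| = 16 and 8 | 16, so subgroups of order 8 are possible by Lagrange.
The subgroups of order 8 are: {e, r, r^2, r^3, r^4, r^5, r^6, r^7}; {e, r^2, r^4, r^6, s, r^2s, r^4s, r^6s}; {e, r^2, r^4, r^6, rs, r^3s, r^5s, r^7s}.
So G has 3 subgroups of order 8.

3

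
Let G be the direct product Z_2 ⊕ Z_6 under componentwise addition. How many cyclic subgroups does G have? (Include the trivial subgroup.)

8

A cyclic subgroup of order d is generated by each of its φ(d) elements of order d, so the cyclic subgroups of order d number (#elements of order d)/φ(d).
Cyclic subgroups by order — order 1: 1; order 2: 3; order 3: 1; order 6: 3.
Total: 8.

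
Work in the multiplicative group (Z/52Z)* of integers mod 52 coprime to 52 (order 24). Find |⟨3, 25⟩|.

12

|⟨3⟩| = 6 and |⟨25⟩| = 2, so |H| is a multiple of lcm(6, 2) = 6 and divides |G| = 24.
Closing under the operation: H = {1, 3, 9, 17, 23, 25, 27, 29, 35, 43, 49, 51}, so |H| = 12.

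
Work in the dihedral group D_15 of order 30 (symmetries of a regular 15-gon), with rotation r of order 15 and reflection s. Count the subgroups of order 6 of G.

5

|G| = 30 and 6 | 30, so subgroups of order 6 are possible by Lagrange.
The subgroups of order 6 are: {e, r^5, r^10, s, r^5s, r^10s}; {e, r^5, r^10, rs, r^6s, r^11s}; {e, r^5, r^10, r^2s, r^7s, r^12s}; {e, r^5, r^10, r^3s, r^8s, r^13s}; … (5 in all).
So G has 5 subgroups of order 6.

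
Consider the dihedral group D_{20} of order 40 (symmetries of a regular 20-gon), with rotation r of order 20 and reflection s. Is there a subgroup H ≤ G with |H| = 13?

13 does not divide |G| = 40, so by Lagrange no subgroup of order 13 exists.

No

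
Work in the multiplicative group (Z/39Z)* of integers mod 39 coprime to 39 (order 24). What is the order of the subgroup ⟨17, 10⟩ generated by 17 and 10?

12

|⟨17⟩| = 6 and |⟨10⟩| = 6, so |H| is a multiple of lcm(6, 6) = 6 and divides |G| = 24.
Closing under the operation: H = {1, 4, 10, 14, 16, 17, 22, 23, 25, 29, 35, 38}, so |H| = 12.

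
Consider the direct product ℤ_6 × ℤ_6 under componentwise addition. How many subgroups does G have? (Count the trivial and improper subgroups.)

30

|G| = 36, so by Lagrange every subgroup order divides 36. Divisors: 1, 2, 3, 4, 6, 9, 12, 18, 36.
Subgroups by order — order 1: 1; order 2: 3; order 3: 4; order 4: 1; order 6: 12; order 9: 1; order 12: 4; order 18: 3; order 36: 1.
Total: 1 + 3 + 4 + 1 + 12 + 1 + 4 + 3 + 1 = 30.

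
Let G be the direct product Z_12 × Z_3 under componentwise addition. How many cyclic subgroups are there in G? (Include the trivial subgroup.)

15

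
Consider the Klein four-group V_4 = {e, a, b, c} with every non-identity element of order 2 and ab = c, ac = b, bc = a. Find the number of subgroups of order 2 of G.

|G| = 4 and 2 | 4, so subgroups of order 2 are possible by Lagrange.
The subgroups of order 2 are: {e, a}; {e, b}; {e, c}.
So G has 3 subgroups of order 2.

3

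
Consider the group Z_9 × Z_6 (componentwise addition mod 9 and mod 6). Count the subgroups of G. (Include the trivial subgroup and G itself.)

20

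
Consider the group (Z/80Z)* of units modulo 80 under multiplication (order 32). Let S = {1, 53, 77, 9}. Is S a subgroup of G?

|S| = 4 divides |G| = 32, consistent with Lagrange.
S contains the identity, every element's inverse is in S, and S is closed under ·: it is a subgroup.
In fact S = ⟨77⟩.

Yes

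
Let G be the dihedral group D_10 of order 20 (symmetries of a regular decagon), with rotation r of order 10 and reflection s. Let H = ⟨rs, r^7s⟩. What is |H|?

10

|⟨rs⟩| = 2 and |⟨r^7s⟩| = 2, so |H| is a multiple of lcm(2, 2) = 2 and divides |G| = 20.
Closing under the operation: H = {e, r^2, r^4, r^6, r^8, rs, r^3s, r^5s, r^7s, r^9s}, so |H| = 10.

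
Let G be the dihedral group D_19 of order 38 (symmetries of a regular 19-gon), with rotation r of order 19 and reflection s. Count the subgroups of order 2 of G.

|G| = 38 and 2 | 38, so subgroups of order 2 are possible by Lagrange.
The subgroups of order 2 are: {e, r^10s}; {e, r^11s}; {e, r^12s}; {e, r^13s}; … (19 in all).
So G has 19 subgroups of order 2.

19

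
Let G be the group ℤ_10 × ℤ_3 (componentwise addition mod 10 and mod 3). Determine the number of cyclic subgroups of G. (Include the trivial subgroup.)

Each element a generates a cyclic subgroup ⟨a⟩; distinct elements may generate the same one (a cyclic group of order d has φ(d) generators).
Cyclic subgroups by order — order 1: 1; order 2: 1; order 3: 1; order 5: 1; order 6: 1; order 10: 1; order 15: 1; order 30: 1.
Total: 8.

8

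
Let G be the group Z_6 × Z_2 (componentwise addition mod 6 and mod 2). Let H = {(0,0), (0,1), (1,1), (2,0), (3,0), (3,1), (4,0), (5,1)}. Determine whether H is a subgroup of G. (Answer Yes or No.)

|H| = 8 does not divide |G| = 12, so by Lagrange H is not a subgroup.

No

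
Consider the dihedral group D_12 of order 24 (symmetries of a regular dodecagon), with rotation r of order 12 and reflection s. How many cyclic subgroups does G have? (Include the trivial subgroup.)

Group the elements of G by the cyclic subgroup they generate; each cyclic subgroup of order d accounts for φ(d) elements.
Cyclic subgroups by order — order 1: 1; order 2: 13; order 3: 1; order 4: 1; order 6: 1; order 12: 1.
Total: 18.

18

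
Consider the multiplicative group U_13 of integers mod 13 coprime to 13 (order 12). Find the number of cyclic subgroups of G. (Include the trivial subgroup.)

6

Group the elements of G by the cyclic subgroup they generate; each cyclic subgroup of order d accounts for φ(d) elements.
Cyclic subgroups by order — order 1: 1; order 2: 1; order 3: 1; order 4: 1; order 6: 1; order 12: 1.
Total: 6.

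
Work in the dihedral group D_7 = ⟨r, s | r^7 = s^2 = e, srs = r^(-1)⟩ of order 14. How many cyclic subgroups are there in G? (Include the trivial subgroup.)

9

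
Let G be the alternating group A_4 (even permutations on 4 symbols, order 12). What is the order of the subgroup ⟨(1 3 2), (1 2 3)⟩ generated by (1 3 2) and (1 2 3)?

3

|⟨(1 3 2)⟩| = 3 and |⟨(1 2 3)⟩| = 3, so |H| is a multiple of lcm(3, 3) = 3 and divides |G| = 12.
Closing under the operation: H = {e, (1 2 3), (1 3 2)}, so |H| = 3.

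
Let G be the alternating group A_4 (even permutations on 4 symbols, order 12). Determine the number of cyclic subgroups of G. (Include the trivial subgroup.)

8

Group the elements of G by the cyclic subgroup they generate; each cyclic subgroup of order d accounts for φ(d) elements.
Cyclic subgroups by order — order 1: 1; order 2: 3; order 3: 4.
Total: 8.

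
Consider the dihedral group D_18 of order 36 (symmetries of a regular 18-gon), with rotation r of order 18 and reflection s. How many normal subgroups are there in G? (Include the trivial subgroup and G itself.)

9

G has 45 subgroups. Checking conjugation-invariance by order — order 1: 1/1 normal; order 2: 1/19 normal; order 3: 1/1 normal; order 4: 0/9 normal; order 6: 1/7 normal; order 9: 1/1 normal; order 12: 0/3 normal; order 18: 3/3 normal; order 36: 1/1 normal.
Total normal subgroups: 9.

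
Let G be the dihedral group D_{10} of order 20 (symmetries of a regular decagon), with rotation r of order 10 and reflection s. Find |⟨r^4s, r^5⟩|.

4

|⟨r^4s⟩| = 2 and |⟨r^5⟩| = 2, so |H| is a multiple of lcm(2, 2) = 2 and divides |G| = 20.
Closing under the operation: H = {e, r^5, r^4s, r^9s}, so |H| = 4.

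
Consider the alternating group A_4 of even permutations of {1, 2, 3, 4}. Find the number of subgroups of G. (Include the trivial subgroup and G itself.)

|G| = 12, so by Lagrange every subgroup order divides 12. Divisors: 1, 2, 3, 4, 6, 12.
Subgroups by order — order 1: 1; order 2: 3; order 3: 4; order 4: 1; order 6: 0; order 12: 1.
Total: 1 + 3 + 4 + 1 + 0 + 1 = 10.

10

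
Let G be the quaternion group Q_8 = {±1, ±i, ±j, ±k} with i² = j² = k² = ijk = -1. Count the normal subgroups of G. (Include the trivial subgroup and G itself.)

G has 6 subgroups. Checking conjugation-invariance by order — order 1: 1/1 normal; order 2: 1/1 normal; order 4: 3/3 normal; order 8: 1/1 normal.
Total normal subgroups: 6.

6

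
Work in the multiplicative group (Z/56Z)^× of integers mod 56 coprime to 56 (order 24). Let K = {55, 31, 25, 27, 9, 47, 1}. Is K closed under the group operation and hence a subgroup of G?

No

|K| = 7 does not divide |G| = 24, so by Lagrange K is not a subgroup.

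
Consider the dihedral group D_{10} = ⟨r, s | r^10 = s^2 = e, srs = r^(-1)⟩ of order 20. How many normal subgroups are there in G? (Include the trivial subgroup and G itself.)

G has 22 subgroups. Checking conjugation-invariance by order — order 1: 1/1 normal; order 2: 1/11 normal; order 4: 0/5 normal; order 5: 1/1 normal; order 10: 3/3 normal; order 20: 1/1 normal.
Total normal subgroups: 7.

7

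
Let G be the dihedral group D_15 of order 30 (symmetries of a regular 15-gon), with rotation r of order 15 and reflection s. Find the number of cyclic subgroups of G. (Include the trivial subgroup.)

19

Group the elements of G by the cyclic subgroup they generate; each cyclic subgroup of order d accounts for φ(d) elements.
Cyclic subgroups by order — order 1: 1; order 2: 15; order 3: 1; order 5: 1; order 15: 1.
Total: 19.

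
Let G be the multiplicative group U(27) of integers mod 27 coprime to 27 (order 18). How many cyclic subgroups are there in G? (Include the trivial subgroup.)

A cyclic subgroup of order d is generated by each of its φ(d) elements of order d, so the cyclic subgroups of order d number (#elements of order d)/φ(d).
Cyclic subgroups by order — order 1: 1; order 2: 1; order 3: 1; order 6: 1; order 9: 1; order 18: 1.
Total: 6.

6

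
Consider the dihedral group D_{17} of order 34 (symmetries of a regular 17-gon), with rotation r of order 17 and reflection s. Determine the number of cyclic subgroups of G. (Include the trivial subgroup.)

A cyclic subgroup of order d is generated by each of its φ(d) elements of order d, so the cyclic subgroups of order d number (#elements of order d)/φ(d).
Cyclic subgroups by order — order 1: 1; order 2: 17; order 17: 1.
Total: 19.

19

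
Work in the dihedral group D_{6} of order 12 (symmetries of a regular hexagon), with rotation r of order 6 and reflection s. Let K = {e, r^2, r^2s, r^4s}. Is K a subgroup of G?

No

r^2 ∈ K but its inverse r^4 ∉ K, so K is not a subgroup.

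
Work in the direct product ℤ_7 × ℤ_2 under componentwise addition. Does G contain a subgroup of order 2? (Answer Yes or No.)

2 | 14. A subgroup of order 2 is {(0,0), (0,1)}.

Yes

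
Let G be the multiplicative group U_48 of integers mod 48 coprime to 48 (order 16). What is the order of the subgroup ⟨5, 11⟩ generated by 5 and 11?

|⟨5⟩| = 4 and |⟨11⟩| = 4, so |H| is a multiple of lcm(4, 4) = 4 and divides |G| = 16.
Closing under the operation: H = {1, 5, 7, 11, 25, 29, 31, 35}, so |H| = 8.

8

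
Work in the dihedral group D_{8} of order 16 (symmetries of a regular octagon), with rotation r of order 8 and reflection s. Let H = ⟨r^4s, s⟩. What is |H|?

|⟨r^4s⟩| = 2 and |⟨s⟩| = 2, so |H| is a multiple of lcm(2, 2) = 2 and divides |G| = 16.
Closing under the operation: H = {e, r^4, s, r^4s}, so |H| = 4.

4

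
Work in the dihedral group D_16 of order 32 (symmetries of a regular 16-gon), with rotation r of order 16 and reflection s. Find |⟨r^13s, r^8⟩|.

4

|⟨r^13s⟩| = 2 and |⟨r^8⟩| = 2, so |H| is a multiple of lcm(2, 2) = 2 and divides |G| = 32.
Closing under the operation: H = {e, r^8, r^5s, r^13s}, so |H| = 4.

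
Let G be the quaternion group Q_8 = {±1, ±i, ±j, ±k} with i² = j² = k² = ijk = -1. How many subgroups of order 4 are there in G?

|G| = 8 and 4 | 8, so subgroups of order 4 are possible by Lagrange.
The subgroups of order 4 are: {1, -1, i, -i}; {1, -1, j, -j}; {1, -1, k, -k}.
So G has 3 subgroups of order 4.

3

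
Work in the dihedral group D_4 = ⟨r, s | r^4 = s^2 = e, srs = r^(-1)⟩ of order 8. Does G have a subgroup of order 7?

No

7 does not divide |G| = 8, so by Lagrange no subgroup of order 7 exists.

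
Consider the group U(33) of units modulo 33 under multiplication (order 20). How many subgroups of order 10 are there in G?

|G| = 20 and 10 | 20, so subgroups of order 10 are possible by Lagrange.
The subgroups of order 10 are: {1, 4, 7, 10, 13, 16, 19, 25, 28, 31}; {1, 4, 5, 14, 16, 20, 23, 25, 26, 31}; {1, 2, 4, 8, 16, 17, 25, 29, 31, 32}.
So G has 3 subgroups of order 10.

3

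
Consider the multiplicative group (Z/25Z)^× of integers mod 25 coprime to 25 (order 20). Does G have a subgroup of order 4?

Yes

4 | 20. A subgroup of order 4 is {1, 7, 18, 24}.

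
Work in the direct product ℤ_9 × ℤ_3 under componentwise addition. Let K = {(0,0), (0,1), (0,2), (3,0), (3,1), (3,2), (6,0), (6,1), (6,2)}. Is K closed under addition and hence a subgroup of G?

Yes

|K| = 9 divides |G| = 27, consistent with Lagrange.
K contains the identity, every element's inverse is in K, and K is closed under +: it is a subgroup.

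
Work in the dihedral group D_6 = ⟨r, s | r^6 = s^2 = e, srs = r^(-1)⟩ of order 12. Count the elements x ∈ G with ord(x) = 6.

2

The elements of order 6 are: r, r^5.
That's 2.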